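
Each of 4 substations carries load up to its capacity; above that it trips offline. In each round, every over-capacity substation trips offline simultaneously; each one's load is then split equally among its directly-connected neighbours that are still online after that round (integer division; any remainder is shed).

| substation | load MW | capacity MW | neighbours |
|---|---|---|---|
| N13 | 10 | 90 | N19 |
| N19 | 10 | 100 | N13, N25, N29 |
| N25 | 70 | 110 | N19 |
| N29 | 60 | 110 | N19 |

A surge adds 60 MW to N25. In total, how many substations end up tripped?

Round 1 — N25 at 130 > 110. N25 trips offline.
  N25 sheds 130 MW to N19: 130 each.
    N19: 10+130 = 140 > 100
Round 2 — N19 trips offline.
  N19 sheds 140 MW to N13, N29: 70 each.
    N13: 10+70 = 80 ≤ 90
    N29: 60+70 = 130 > 110
Round 3 — N29 trips offline.
  N29 sheds 130 MW: no online neighbours, lost.
No further trips.

3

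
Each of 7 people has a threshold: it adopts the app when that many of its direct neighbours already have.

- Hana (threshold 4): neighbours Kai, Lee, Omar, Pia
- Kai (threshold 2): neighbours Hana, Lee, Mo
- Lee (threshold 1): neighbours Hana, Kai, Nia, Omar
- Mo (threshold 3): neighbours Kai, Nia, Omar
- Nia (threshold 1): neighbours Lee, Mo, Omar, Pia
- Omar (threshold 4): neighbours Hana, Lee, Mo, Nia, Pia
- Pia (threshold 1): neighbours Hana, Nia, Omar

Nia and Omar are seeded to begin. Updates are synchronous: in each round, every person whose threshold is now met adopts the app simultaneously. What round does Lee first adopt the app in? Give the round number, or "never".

2

Round 1 — Nia, Omar adopt the app (initial).
Round 2 — checking thresholds:
  Hana: 1 of 4 neighbours < 4, not yet.
  Lee: 2 of 4 neighbours ≥ 1, adopts the app.
  Mo: 2 of 3 neighbours < 3, not yet.
  Pia: 2 of 3 neighbours ≥ 1, adopts the app.
Round 3 — no new adoptions; cascade stops.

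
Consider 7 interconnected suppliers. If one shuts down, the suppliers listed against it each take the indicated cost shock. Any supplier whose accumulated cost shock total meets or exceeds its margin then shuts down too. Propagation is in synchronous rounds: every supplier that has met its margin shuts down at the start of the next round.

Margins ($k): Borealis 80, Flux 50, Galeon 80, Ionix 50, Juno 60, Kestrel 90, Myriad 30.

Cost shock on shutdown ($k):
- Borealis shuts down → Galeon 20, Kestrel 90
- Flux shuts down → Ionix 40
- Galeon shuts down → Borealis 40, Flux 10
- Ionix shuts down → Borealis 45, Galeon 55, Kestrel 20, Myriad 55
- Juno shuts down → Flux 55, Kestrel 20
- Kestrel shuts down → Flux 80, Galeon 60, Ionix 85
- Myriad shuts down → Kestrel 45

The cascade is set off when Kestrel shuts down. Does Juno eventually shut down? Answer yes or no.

no

Round 1 — Kestrel shuts down (initial).
  Flux: +80 → 80 ≥ 50
  Galeon: +60 → 60 < 80
  Ionix: +85 → 85 ≥ 50
Round 2 — Flux, Ionix shut down.
  Borealis: +45 → 45 < 80
  Galeon: +55 → 115 ≥ 80
  Myriad: +55 → 55 ≥ 30
Round 3 — Galeon, Myriad shut down.
  Borealis: +40 → 85 ≥ 80
Round 4 — Borealis shuts down.
No further shutdowns.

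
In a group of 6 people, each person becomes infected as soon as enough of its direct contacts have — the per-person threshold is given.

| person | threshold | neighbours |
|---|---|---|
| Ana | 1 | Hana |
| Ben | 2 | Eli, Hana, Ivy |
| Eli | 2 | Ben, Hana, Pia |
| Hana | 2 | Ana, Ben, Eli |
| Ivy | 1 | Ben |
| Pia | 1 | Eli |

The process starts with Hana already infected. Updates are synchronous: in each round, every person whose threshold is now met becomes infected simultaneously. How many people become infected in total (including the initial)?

2

Round 1 — Hana becomes infected (initial).
Round 2 — checking thresholds:
  Ana: 1 of 1 neighbours ≥ 1, becomes infected.
  Ben: 1 of 3 neighbours < 2, below threshold.
  Eli: 1 of 3 neighbours < 2, below threshold.
Round 3 — no new infections; cascade stops.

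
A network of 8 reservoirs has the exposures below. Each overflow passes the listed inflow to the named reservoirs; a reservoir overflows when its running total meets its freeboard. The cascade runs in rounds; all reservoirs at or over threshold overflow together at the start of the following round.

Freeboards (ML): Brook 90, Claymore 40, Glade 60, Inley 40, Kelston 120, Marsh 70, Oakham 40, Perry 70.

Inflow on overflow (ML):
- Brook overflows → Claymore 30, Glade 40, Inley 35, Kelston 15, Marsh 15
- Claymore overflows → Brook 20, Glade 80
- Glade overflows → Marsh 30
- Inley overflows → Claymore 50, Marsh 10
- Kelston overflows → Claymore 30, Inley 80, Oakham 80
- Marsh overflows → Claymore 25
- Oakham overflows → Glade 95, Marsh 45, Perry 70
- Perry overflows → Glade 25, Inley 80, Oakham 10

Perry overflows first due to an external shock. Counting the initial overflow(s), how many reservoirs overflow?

Round 1 — Perry overflows (initial).
  Glade: +25 → 25 < 60
  Inley: +80 → 80 ≥ 40
  Oakham: +10 → 10 < 40
Round 2 — Inley overflows.
  Claymore: +50 → 50 ≥ 40
  Marsh: +10 → 10 < 70
Round 3 — Claymore overflows.
  Brook: +20 → 20 < 90
  Glade: +80 → 105 ≥ 60
Round 4 — Glade overflows.
  Marsh: +30 → 40 < 70
No further overflows.

4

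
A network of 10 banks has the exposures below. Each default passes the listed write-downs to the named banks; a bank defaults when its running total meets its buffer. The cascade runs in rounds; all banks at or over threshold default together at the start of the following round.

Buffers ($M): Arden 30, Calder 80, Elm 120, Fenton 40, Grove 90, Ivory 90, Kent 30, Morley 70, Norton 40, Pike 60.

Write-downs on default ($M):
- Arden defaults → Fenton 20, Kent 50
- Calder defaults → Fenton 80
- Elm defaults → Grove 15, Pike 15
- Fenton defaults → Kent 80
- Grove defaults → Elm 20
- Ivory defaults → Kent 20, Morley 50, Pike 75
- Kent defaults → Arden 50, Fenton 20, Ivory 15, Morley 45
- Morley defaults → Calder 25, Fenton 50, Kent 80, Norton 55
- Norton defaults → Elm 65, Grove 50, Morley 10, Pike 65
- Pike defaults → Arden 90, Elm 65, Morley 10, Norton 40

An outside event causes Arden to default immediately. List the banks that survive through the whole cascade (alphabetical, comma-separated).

Calder, Elm, Grove, Ivory, Morley, Norton, Pike

Round 1 — Arden defaults (initial).
  Fenton: +20 → 20 < 40
  Kent: +50 → 50 ≥ 30
Round 2 — Kent defaults.
  Fenton: +20 → 40 ≥ 40
  Ivory: +15 → 15 < 90
  Morley: +45 → 45 < 70
Round 3 — Fenton defaults.
No further defaults.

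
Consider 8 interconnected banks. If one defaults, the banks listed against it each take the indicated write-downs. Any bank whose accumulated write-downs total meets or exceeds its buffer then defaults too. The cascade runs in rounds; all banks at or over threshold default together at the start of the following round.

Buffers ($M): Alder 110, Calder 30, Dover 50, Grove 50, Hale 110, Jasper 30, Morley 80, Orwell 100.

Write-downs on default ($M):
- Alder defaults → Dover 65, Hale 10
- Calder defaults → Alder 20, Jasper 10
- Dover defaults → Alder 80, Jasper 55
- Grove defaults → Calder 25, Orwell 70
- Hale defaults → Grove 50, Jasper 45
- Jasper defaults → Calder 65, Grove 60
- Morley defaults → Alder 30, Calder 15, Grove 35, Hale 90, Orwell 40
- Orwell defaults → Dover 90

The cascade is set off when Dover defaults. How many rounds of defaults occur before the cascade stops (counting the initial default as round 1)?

Round 1 — Dover defaults (initial).
  Alder: +80 → 80 < 110
  Jasper: +55 → 55 ≥ 30
Round 2 — Jasper defaults.
  Calder: +65 → 65 ≥ 30
  Grove: +60 → 60 ≥ 50
Round 3 — Calder, Grove default.
  Alder: +20 → 100 < 110
  Orwell: +70 → 70 < 100
No further defaults.

3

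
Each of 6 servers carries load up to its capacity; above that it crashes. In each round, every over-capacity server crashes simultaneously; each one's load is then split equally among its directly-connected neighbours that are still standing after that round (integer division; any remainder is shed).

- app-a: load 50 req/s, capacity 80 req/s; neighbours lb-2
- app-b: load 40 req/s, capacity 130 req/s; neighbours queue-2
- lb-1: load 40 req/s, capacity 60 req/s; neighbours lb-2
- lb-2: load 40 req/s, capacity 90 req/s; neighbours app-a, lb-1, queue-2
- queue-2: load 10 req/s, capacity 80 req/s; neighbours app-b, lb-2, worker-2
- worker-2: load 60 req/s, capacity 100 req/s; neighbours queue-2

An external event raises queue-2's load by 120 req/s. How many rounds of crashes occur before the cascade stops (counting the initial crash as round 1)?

2

Round 1 — queue-2 at 130 > 80. queue-2 crashes.
  queue-2 sheds 130 req/s to app-b, lb-2, worker-2: 43 each (1 lost).
    app-b: 40+43 = 83 ≤ 130
    lb-2: 40+43 = 83 ≤ 90
    worker-2: 60+43 = 103 > 100
Round 2 — worker-2 crashes.
  worker-2 sheds 103 req/s: no online neighbours, lost.
No further crashes.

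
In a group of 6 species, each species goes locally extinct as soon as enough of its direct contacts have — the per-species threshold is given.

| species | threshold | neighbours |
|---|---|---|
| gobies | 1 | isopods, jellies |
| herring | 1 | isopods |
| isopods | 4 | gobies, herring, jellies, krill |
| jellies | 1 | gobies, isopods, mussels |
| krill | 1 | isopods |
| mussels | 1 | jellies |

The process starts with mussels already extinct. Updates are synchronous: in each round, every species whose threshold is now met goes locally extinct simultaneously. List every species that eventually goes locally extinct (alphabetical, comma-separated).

Round 1 — mussels goes locally extinct (initial).
Round 2 — checking thresholds:
  jellies: 1 of 3 neighbours ≥ 1, goes locally extinct.
Round 3 — checking thresholds:
  gobies: 1 of 2 neighbours ≥ 1, goes locally extinct.
  isopods: 1 of 4 neighbours < 4, not yet.
Round 4 — no new extinctions; cascade stops.

gobies, jellies, mussels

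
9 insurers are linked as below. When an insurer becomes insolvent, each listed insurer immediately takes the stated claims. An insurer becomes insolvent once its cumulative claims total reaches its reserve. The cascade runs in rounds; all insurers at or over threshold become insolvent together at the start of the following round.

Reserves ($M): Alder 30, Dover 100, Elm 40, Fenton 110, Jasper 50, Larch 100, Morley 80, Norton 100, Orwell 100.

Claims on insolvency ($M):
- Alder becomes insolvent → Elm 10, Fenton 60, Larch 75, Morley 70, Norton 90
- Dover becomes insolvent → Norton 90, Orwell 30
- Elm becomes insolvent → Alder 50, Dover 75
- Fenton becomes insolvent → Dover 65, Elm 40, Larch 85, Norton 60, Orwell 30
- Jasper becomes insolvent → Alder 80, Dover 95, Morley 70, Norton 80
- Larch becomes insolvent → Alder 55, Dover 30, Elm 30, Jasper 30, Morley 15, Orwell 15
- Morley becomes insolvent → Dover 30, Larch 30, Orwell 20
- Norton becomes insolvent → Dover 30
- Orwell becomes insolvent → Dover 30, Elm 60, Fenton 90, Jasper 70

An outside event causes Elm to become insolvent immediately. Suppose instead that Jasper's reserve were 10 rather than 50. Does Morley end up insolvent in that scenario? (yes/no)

With Jasper's reserve at 10:
Round 1 — Elm becomes insolvent (initial).
  Alder: +50 → 50 ≥ 30
  Dover: +75 → 75 < 100
Round 2 — Alder becomes insolvent.
  Fenton: +60 → 60 < 110
  Larch: +75 → 75 < 100
  Morley: +70 → 70 < 80
  Norton: +90 → 90 < 100
No further insolvencies.

no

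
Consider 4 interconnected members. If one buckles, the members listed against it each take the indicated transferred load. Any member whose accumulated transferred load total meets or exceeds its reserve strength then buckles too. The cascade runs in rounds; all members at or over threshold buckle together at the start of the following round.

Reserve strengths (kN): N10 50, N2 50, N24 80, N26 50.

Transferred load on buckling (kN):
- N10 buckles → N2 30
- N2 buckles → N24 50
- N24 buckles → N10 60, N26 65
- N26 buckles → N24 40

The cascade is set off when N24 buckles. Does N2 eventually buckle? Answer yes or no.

Round 1 — N24 buckles (initial).
  N10: +60 → 60 ≥ 50
  N26: +65 → 65 ≥ 50
Round 2 — N10, N26 buckle.
  N2: +30 → 30 < 50
No further bucklings.

no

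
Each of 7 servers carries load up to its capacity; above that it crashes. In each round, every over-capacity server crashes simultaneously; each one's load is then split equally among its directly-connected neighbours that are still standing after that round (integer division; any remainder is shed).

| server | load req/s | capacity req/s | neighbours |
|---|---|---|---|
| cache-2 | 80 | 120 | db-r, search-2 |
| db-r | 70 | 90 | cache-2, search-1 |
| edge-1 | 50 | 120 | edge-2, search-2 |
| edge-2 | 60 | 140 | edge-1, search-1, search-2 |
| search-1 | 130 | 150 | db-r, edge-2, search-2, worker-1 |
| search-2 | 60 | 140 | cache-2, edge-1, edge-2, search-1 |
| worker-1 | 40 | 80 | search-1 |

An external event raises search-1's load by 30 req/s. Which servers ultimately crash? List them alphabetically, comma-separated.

cache-2, db-r, edge-1, edge-2, search-1, search-2

Round 1 — search-1 at 160 > 150. search-1 crashes.
  search-1 sheds 160 req/s to db-r, edge-2, search-2, worker-1: 40 each.
    db-r: 70+40 = 110 > 90
    edge-2: 60+40 = 100 ≤ 140
    search-2: 60+40 = 100 ≤ 140
    worker-1: 40+40 = 80 ≤ 80
Round 2 — db-r crashes.
  db-r sheds 110 req/s to cache-2: 110 each.
    cache-2: 80+110 = 190 > 120
Round 3 — cache-2 crashes.
  cache-2 sheds 190 req/s to search-2: 190 each.
    search-2: 100+190 = 290 > 140
Round 4 — search-2 crashes.
  search-2 sheds 290 req/s to edge-1, edge-2: 145 each.
    edge-1: 50+145 = 195 > 120
    edge-2: 100+145 = 245 > 140
Round 5 — edge-1, edge-2 crash.
  edge-1 sheds 195 req/s: no online neighbours, lost.
  edge-2 sheds 245 req/s: no online neighbours, lost.
No further crashes.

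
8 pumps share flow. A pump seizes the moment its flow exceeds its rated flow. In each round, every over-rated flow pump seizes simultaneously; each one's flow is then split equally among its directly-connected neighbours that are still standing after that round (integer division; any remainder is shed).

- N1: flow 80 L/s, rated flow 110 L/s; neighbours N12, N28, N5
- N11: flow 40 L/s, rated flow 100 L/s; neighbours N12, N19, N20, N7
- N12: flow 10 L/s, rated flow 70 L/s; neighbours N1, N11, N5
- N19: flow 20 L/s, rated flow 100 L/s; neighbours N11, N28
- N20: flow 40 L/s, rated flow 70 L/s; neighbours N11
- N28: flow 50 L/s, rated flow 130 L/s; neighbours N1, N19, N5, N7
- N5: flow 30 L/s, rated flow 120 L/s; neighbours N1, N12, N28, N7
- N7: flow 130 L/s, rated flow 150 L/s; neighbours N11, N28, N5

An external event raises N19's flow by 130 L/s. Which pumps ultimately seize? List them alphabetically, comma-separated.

N1, N11, N12, N19, N20, N28, N5, N7

Round 1 — N19 at 150 > 100. N19 seizes.
  N19 sheds 150 L/s to N11, N28: 75 each.
    N11: 40+75 = 115 > 100
    N28: 50+75 = 125 ≤ 130
Round 2 — N11 seizes.
  N11 sheds 115 L/s to N12, N20, N7: 38 each (1 lost).
    N12: 10+38 = 48 ≤ 70
    N20: 40+38 = 78 > 70
    N7: 130+38 = 168 > 150
Round 3 — N20, N7 seize.
  N20 sheds 78 L/s: no online neighbours, lost.
  N7 sheds 168 L/s to N28, N5: 84 each.
    N28: 125+84 = 209 > 130
    N5: 30+84 = 114 ≤ 120
Round 4 — N28 seizes.
  N28 sheds 209 L/s to N1, N5: 104 each (1 lost).
    N1: 80+104 = 184 > 110
    N5: 114+104 = 218 > 120
Round 5 — N1, N5 seize.
  N1 sheds 184 L/s to N12: 184 each.
    N12: 48+184 = 232 > 70
  N5 sheds 218 L/s to N12: 218 each.
    N12: 232+218 = 450 > 70
Round 6 — N12 seizes.
  N12 sheds 450 L/s: no online neighbours, lost.
No further seizures.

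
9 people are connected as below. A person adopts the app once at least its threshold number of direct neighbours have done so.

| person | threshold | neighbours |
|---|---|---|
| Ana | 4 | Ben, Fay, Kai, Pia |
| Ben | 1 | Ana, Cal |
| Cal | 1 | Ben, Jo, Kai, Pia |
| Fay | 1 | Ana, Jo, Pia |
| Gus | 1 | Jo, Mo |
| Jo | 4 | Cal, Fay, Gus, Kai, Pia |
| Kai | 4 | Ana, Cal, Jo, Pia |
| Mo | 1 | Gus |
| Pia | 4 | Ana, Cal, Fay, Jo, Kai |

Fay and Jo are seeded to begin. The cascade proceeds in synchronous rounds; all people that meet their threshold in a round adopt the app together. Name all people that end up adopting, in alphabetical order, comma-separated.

Round 1 — Fay, Jo adopt the app (initial).
Round 2 — checking thresholds:
  Ana: 1 of 4 neighbours < 4, not yet.
  Cal: 1 of 4 neighbours ≥ 1, adopts the app.
  Gus: 1 of 2 neighbours ≥ 1, adopts the app.
  Kai: 1 of 4 neighbours < 4, not yet.
  Pia: 2 of 5 neighbours < 4, not yet.
Round 3 — checking thresholds:
  Ana: 1 of 4 neighbours < 4, not yet.
  Ben: 1 of 2 neighbours ≥ 1, adopts the app.
  Kai: 2 of 4 neighbours < 4, not yet.
  Mo: 1 of 1 neighbours ≥ 1, adopts the app.
  Pia: 3 of 5 neighbours < 4, not yet.
Round 4 — no new adoptions; cascade stops.

Ben, Cal, Fay, Gus, Jo, Mo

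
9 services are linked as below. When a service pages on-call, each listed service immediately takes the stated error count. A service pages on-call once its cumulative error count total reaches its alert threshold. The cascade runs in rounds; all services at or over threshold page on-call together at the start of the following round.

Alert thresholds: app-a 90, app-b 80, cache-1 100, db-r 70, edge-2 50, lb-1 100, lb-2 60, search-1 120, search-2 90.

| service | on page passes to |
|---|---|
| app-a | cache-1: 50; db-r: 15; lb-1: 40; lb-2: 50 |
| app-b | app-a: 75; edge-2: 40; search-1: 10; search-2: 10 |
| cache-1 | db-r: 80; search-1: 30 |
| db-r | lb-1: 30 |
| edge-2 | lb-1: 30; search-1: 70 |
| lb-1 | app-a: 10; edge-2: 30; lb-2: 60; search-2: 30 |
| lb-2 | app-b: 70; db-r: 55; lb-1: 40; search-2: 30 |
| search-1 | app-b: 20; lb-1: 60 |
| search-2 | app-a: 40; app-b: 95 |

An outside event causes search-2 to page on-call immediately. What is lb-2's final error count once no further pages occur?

50

Round 1 — search-2 pages on-call (initial).
  app-a: +40 → 40 < 90
  app-b: +95 → 95 ≥ 80
Round 2 — app-b pages on-call.
  app-a: +75 → 115 ≥ 90
  edge-2: +40 → 40 < 50
  search-1: +10 → 10 < 120
Round 3 — app-a pages on-call.
  cache-1: +50 → 50 < 100
  db-r: +15 → 15 < 70
  lb-1: +40 → 40 < 100
  lb-2: +50 → 50 < 60
No further pages.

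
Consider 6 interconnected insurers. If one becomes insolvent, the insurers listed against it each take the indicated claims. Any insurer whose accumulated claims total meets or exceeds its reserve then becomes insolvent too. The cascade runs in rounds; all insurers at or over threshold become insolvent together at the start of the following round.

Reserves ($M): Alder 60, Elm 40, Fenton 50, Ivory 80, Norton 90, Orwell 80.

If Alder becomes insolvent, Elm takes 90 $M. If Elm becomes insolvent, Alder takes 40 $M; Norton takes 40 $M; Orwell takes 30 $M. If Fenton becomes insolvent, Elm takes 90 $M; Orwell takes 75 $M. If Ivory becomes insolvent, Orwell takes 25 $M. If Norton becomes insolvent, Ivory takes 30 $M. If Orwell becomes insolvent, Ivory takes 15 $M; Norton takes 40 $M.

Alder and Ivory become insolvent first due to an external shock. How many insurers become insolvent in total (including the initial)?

3

Round 1 — Alder, Ivory become insolvent (initial).
  Elm: +90 → 90 ≥ 40
  Orwell: +25 → 25 < 80
Round 2 — Elm becomes insolvent.
  Norton: +40 → 40 < 90
  Orwell: +30 → 55 < 80
No further insolvencies.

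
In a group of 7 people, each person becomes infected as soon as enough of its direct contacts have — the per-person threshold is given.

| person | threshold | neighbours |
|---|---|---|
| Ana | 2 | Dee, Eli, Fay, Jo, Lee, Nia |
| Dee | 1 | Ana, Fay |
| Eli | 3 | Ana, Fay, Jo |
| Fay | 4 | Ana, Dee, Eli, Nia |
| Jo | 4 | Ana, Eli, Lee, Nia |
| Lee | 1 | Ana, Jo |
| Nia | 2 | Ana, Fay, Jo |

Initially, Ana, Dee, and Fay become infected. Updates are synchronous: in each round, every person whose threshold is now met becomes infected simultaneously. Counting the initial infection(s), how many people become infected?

Round 1 — Ana, Dee, Fay become infected (initial).
Round 2 — checking thresholds:
  Eli: 2 of 3 neighbours < 3, not yet.
  Jo: 1 of 4 neighbours < 4, not yet.
  Lee: 1 of 2 neighbours ≥ 1, becomes infected.
  Nia: 2 of 3 neighbours ≥ 2, becomes infected.
Round 3 — no new infections; cascade stops.

5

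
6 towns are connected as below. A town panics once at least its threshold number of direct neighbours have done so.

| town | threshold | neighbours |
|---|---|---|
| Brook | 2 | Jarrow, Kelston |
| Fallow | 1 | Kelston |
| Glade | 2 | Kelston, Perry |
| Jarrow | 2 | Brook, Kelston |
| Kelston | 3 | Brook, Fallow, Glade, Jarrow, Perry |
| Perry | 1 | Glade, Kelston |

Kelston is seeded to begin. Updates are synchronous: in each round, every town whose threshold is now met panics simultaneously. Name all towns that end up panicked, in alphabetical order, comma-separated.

Fallow, Glade, Kelston, Perry

Round 1 — Kelston panics (initial).
Round 2 — checking thresholds:
  Brook: 1 of 2 neighbours < 2, below threshold.
  Fallow: 1 of 1 neighbours ≥ 1, panics.
  Glade: 1 of 2 neighbours < 2, below threshold.
  Jarrow: 1 of 2 neighbours < 2, below threshold.
  Perry: 1 of 2 neighbours ≥ 1, panics.
Round 3 — checking thresholds:
  Brook: 1 of 2 neighbours < 2, below threshold.
  Glade: 2 of 2 neighbours ≥ 2, panics.
  Jarrow: 1 of 2 neighbours < 2, below threshold.
Round 4 — no new panics; cascade stops.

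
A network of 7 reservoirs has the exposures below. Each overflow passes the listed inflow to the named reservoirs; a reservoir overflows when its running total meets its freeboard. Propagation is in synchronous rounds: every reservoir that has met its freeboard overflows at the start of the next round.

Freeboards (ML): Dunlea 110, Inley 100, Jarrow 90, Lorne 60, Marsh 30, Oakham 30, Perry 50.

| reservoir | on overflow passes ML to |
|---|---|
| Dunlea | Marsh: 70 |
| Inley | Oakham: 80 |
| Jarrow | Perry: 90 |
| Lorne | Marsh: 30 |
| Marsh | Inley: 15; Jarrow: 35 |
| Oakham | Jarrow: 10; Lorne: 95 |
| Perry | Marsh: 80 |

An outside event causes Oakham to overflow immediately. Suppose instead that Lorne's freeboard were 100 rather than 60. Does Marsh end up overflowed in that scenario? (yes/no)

With Lorne's freeboard at 100:
Round 1 — Oakham overflows (initial).
  Jarrow: +10 → 10 < 90
  Lorne: +95 → 95 < 100
No further overflows.

no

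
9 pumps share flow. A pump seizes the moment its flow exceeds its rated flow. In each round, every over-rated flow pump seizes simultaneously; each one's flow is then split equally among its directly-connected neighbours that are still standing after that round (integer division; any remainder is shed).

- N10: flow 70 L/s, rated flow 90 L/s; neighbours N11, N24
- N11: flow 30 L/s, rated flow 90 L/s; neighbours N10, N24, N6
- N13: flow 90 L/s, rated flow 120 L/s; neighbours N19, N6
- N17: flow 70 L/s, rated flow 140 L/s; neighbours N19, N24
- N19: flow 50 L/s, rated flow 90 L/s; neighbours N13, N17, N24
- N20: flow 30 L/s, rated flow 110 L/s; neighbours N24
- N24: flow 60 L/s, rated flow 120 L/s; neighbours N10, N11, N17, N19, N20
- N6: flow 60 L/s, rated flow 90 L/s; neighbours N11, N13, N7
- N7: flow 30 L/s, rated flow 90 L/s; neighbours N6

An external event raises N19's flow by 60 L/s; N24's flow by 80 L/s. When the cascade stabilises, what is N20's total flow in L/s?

65

Round 1 — N19 at 110 > 90; N24 at 140 > 120. N19, N24 seize.
  N19 sheds 110 L/s to N13, N17: 55 each.
    N13: 90+55 = 145 > 120
    N17: 70+55 = 125 ≤ 140
  N24 sheds 140 L/s to N10, N11, N17, N20: 35 each.
    N10: 70+35 = 105 > 90
    N11: 30+35 = 65 ≤ 90
    N17: 125+35 = 160 > 140
    N20: 30+35 = 65 ≤ 110
Round 2 — N10, N13, N17 seize.
  N10 sheds 105 L/s to N11: 105 each.
    N11: 65+105 = 170 > 90
  N13 sheds 145 L/s to N6: 145 each.
    N6: 60+145 = 205 > 90
  N17 sheds 160 L/s: no online neighbours, lost.
Round 3 — N11, N6 seize.
  N11 sheds 170 L/s: no online neighbours, lost.
  N6 sheds 205 L/s to N7: 205 each.
    N7: 30+205 = 235 > 90
Round 4 — N7 seizes.
  N7 sheds 235 L/s: no online neighbours, lost.
No further seizures.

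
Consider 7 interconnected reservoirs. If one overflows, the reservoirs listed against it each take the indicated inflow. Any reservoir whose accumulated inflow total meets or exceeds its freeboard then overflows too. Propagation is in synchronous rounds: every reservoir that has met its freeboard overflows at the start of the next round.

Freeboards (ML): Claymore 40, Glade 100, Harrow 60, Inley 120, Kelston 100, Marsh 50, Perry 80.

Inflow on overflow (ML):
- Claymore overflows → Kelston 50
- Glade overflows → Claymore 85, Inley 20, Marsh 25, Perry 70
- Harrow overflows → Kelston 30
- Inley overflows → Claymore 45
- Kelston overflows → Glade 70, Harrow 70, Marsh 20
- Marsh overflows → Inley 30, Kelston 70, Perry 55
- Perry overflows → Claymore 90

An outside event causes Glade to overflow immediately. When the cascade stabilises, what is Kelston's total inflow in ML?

Round 1 — Glade overflows (initial).
  Claymore: +85 → 85 ≥ 40
  Inley: +20 → 20 < 120
  Marsh: +25 → 25 < 50
  Perry: +70 → 70 < 80
Round 2 — Claymore overflows.
  Kelston: +50 → 50 < 100
No further overflows.

50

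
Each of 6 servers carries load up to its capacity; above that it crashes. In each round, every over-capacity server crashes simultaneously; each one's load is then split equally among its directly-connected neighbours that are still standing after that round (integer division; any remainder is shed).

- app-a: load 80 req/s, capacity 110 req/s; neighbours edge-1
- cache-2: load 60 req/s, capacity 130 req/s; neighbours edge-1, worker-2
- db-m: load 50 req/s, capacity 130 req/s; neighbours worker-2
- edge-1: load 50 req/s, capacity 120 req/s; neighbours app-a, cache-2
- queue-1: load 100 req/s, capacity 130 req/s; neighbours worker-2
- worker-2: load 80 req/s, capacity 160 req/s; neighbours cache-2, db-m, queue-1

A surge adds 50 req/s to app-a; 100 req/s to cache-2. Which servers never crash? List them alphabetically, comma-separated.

Round 1 — app-a at 130 > 110; cache-2 at 160 > 130. app-a, cache-2 crash.
  app-a sheds 130 req/s to edge-1: 130 each.
    edge-1: 50+130 = 180 > 120
  cache-2 sheds 160 req/s to edge-1, worker-2: 80 each.
    edge-1: 180+80 = 260 > 120
    worker-2: 80+80 = 160 ≤ 160
Round 2 — edge-1 crashes.
  edge-1 sheds 260 req/s: no online neighbours, lost.
No further crashes.

db-m, queue-1, worker-2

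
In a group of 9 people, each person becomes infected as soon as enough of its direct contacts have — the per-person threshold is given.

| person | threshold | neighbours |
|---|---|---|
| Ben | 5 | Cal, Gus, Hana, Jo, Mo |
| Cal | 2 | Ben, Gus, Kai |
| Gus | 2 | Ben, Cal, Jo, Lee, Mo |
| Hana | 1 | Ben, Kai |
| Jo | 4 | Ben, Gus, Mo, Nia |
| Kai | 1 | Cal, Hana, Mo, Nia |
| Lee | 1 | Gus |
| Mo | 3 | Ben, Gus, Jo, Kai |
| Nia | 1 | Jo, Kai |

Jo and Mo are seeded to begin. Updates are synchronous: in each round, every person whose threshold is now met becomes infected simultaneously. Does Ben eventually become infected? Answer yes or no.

Round 1 — Jo, Mo become infected (initial).
Round 2 — checking thresholds:
  Ben: 2 of 5 neighbours < 5, below threshold.
  Gus: 2 of 5 neighbours ≥ 2, becomes infected.
  Kai: 1 of 4 neighbours ≥ 1, becomes infected.
  Nia: 1 of 2 neighbours ≥ 1, becomes infected.
Round 3 — checking thresholds:
  Ben: 3 of 5 neighbours < 5, below threshold.
  Cal: 2 of 3 neighbours ≥ 2, becomes infected.
  Hana: 1 of 2 neighbours ≥ 1, becomes infected.
  Lee: 1 of 1 neighbours ≥ 1, becomes infected.
Round 4 — checking thresholds:
  Ben: 5 of 5 neighbours ≥ 5, becomes infected.
Round 5 — no new infections; cascade stops.

yes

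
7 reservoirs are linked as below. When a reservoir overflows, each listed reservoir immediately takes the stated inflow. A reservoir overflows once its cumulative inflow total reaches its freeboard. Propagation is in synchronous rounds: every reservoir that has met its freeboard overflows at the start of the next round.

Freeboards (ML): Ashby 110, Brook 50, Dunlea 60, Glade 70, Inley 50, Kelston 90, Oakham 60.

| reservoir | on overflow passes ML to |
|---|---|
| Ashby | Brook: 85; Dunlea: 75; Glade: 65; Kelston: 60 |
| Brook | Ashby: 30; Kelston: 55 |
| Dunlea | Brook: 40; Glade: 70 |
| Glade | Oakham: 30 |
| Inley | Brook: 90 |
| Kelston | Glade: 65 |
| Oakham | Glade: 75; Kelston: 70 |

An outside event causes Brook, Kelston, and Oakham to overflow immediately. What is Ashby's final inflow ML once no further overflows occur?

30

Round 1 — Brook, Kelston, Oakham overflow (initial).
  Ashby: +30 → 30 < 110
  Glade: +65+75 → 140 ≥ 70
Round 2 — Glade overflows.
No further overflows.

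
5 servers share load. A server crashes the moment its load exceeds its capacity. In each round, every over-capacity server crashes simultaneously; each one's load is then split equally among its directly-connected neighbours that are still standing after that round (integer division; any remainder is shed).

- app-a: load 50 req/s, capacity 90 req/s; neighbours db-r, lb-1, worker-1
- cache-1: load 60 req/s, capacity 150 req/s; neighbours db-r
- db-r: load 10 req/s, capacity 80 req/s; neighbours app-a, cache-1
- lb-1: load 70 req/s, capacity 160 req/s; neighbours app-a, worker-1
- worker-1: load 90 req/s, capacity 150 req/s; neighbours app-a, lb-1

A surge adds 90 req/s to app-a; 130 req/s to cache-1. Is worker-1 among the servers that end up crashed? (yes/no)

no

Round 1 — app-a at 140 > 90; cache-1 at 190 > 150. app-a, cache-1 crash.
  app-a sheds 140 req/s to db-r, lb-1, worker-1: 46 each (2 lost).
    db-r: 10+46 = 56 ≤ 80
    lb-1: 70+46 = 116 ≤ 160
    worker-1: 90+46 = 136 ≤ 150
  cache-1 sheds 190 req/s to db-r: 190 each.
    db-r: 56+190 = 246 > 80
Round 2 — db-r crashes.
  db-r sheds 246 req/s: no online neighbours, lost.
No further crashes.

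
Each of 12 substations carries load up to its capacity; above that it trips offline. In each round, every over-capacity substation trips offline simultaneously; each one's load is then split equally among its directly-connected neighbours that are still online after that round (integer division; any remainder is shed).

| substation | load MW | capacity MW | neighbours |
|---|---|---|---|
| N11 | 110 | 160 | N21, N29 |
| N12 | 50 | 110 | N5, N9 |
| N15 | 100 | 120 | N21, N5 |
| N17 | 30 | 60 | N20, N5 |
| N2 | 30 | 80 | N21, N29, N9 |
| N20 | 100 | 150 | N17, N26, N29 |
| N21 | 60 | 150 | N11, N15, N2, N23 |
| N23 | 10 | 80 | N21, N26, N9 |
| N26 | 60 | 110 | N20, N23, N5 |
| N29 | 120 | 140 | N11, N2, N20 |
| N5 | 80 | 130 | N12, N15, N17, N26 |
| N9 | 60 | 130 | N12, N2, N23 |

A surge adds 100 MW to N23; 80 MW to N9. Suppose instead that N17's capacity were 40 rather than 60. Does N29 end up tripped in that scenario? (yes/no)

yes

With N17's capacity at 40:
Round 1 — N23 at 110 > 80; N9 at 140 > 130. N23, N9 trip offline.
  N23 sheds 110 MW to N21, N26: 55 each.
    N21: 60+55 = 115 ≤ 150
    N26: 60+55 = 115 > 110
  N9 sheds 140 MW to N12, N2: 70 each.
    N12: 50+70 = 120 > 110
    N2: 30+70 = 100 > 80
Round 2 — N12, N2, N26 trip offline.
  N12 sheds 120 MW to N5: 120 each.
    N5: 80+120 = 200 > 130
  N2 sheds 100 MW to N21, N29: 50 each.
    N21: 115+50 = 165 > 150
    N29: 120+50 = 170 > 140
  N26 sheds 115 MW to N20, N5: 57 each (1 lost).
    N20: 100+57 = 157 > 150
    N5: 200+57 = 257 > 130
Round 3 — N20, N21, N29, N5 trip offline.
  N20 sheds 157 MW to N17: 157 each.
    N17: 30+157 = 187 > 40
  N21 sheds 165 MW to N11, N15: 82 each (1 lost).
    N11: 110+82 = 192 > 160
    N15: 100+82 = 182 > 120
  N29 sheds 170 MW to N11: 170 each.
    N11: 192+170 = 362 > 160
  N5 sheds 257 MW to N15, N17: 128 each (1 lost).
    N15: 182+128 = 310 > 120
    N17: 187+128 = 315 > 40
Round 4 — N11, N15, N17 trip offline.
  N11 sheds 362 MW: no online neighbours, lost.
  N15 sheds 310 MW: no online neighbours, lost.
  N17 sheds 315 MW: no online neighbours, lost.
No further trips.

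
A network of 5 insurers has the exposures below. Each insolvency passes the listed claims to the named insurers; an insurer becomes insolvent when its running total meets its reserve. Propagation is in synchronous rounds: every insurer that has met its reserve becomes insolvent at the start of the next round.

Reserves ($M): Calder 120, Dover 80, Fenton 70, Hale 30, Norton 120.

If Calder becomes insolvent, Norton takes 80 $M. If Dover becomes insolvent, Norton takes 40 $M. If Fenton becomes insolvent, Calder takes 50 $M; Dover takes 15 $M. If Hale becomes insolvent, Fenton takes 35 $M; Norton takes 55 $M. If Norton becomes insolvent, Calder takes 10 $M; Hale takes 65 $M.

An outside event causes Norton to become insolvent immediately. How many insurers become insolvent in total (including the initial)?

Round 1 — Norton becomes insolvent (initial).
  Calder: +10 → 10 < 120
  Hale: +65 → 65 ≥ 30
Round 2 — Hale becomes insolvent.
  Fenton: +35 → 35 < 70
No further insolvencies.

2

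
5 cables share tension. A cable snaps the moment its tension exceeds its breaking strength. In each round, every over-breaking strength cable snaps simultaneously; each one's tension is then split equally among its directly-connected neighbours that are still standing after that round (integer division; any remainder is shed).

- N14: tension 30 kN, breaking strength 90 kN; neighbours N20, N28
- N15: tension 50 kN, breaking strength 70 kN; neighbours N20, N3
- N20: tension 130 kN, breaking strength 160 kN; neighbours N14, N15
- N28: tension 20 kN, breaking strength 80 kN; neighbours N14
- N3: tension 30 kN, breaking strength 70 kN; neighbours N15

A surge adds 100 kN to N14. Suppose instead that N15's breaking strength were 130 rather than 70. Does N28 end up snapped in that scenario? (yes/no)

yes

With N15's breaking strength at 130:
Round 1 — N14 at 130 > 90. N14 snaps.
  N14 sheds 130 kN to N20, N28: 65 each.
    N20: 130+65 = 195 > 160
    N28: 20+65 = 85 > 80
Round 2 — N20, N28 snap.
  N20 sheds 195 kN to N15: 195 each.
    N15: 50+195 = 245 > 130
  N28 sheds 85 kN: no online neighbours, lost.
Round 3 — N15 snaps.
  N15 sheds 245 kN to N3: 245 each.
    N3: 30+245 = 275 > 70
Round 4 — N3 snaps.
  N3 sheds 275 kN: no online neighbours, lost.
No further breaks.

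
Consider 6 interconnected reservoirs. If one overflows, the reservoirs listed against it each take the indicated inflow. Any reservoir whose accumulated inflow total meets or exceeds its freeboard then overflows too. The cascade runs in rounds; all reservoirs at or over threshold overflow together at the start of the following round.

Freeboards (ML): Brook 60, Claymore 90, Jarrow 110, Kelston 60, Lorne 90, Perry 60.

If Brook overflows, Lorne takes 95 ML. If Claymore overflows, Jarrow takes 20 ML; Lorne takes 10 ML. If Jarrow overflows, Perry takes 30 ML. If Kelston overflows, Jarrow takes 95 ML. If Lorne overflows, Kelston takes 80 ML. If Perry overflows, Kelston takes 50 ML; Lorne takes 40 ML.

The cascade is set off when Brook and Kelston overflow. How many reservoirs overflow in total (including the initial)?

Round 1 — Brook, Kelston overflow (initial).
  Jarrow: +95 → 95 < 110
  Lorne: +95 → 95 ≥ 90
Round 2 — Lorne overflows.
No further overflows.

3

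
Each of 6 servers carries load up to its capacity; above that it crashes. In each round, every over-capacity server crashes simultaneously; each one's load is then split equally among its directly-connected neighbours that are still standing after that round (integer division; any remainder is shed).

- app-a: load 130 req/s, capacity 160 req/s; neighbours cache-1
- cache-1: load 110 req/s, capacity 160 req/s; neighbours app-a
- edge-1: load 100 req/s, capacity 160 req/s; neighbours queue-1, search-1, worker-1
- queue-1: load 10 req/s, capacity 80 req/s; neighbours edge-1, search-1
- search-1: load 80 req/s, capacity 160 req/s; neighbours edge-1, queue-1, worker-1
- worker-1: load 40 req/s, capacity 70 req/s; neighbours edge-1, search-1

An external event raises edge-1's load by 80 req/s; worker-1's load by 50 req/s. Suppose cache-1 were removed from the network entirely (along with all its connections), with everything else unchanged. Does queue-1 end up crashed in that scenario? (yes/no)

yes

With cache-1 removed:
Round 1 — edge-1 at 180 > 160; worker-1 at 90 > 70. edge-1, worker-1 crash.
  edge-1 sheds 180 req/s to queue-1, search-1: 90 each.
    queue-1: 10+90 = 100 > 80
    search-1: 80+90 = 170 > 160
  worker-1 sheds 90 req/s to search-1: 90 each.
    search-1: 170+90 = 260 > 160
Round 2 — queue-1, search-1 crash.
  queue-1 sheds 100 req/s: no online neighbours, lost.
  search-1 sheds 260 req/s: no online neighbours, lost.
No further crashes.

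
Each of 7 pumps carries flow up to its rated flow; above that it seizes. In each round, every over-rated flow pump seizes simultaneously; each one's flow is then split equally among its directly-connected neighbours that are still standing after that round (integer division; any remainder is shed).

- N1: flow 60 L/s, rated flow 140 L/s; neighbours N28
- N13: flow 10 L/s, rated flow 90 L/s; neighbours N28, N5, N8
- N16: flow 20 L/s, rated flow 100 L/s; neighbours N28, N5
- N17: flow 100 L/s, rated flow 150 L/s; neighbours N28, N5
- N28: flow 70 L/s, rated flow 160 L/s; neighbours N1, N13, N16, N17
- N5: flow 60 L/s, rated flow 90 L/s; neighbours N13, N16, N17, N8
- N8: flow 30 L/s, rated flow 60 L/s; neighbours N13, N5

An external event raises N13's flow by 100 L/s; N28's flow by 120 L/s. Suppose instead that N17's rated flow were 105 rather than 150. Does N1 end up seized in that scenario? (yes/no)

With N17's rated flow at 105:
Round 1 — N13 at 110 > 90; N28 at 190 > 160. N13, N28 seize.
  N13 sheds 110 L/s to N5, N8: 55 each.
    N5: 60+55 = 115 > 90
    N8: 30+55 = 85 > 60
  N28 sheds 190 L/s to N1, N16, N17: 63 each (1 lost).
    N1: 60+63 = 123 ≤ 140
    N16: 20+63 = 83 ≤ 100
    N17: 100+63 = 163 > 105
Round 2 — N17, N5, N8 seize.
  N17 sheds 163 L/s: no online neighbours, lost.
  N5 sheds 115 L/s to N16: 115 each.
    N16: 83+115 = 198 > 100
  N8 sheds 85 L/s: no online neighbours, lost.
Round 3 — N16 seizes.
  N16 sheds 198 L/s: no online neighbours, lost.
No further seizures.

no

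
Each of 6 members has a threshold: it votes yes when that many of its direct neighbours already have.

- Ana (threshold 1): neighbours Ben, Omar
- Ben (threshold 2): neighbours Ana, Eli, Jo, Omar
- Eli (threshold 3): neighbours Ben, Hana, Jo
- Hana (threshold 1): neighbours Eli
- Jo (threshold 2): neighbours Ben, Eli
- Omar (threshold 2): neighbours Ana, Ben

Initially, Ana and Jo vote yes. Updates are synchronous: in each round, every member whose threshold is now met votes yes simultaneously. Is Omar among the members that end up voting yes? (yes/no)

Round 1 — Ana, Jo vote yes (initial).
Round 2 — checking thresholds:
  Ben: 2 of 4 neighbours ≥ 2, votes yes.
  Eli: 1 of 3 neighbours < 3, below threshold.
  Omar: 1 of 2 neighbours < 2, below threshold.
Round 3 — checking thresholds:
  Eli: 2 of 3 neighbours < 3, below threshold.
  Omar: 2 of 2 neighbours ≥ 2, votes yes.
Round 4 — no new yes votes; cascade stops.

yes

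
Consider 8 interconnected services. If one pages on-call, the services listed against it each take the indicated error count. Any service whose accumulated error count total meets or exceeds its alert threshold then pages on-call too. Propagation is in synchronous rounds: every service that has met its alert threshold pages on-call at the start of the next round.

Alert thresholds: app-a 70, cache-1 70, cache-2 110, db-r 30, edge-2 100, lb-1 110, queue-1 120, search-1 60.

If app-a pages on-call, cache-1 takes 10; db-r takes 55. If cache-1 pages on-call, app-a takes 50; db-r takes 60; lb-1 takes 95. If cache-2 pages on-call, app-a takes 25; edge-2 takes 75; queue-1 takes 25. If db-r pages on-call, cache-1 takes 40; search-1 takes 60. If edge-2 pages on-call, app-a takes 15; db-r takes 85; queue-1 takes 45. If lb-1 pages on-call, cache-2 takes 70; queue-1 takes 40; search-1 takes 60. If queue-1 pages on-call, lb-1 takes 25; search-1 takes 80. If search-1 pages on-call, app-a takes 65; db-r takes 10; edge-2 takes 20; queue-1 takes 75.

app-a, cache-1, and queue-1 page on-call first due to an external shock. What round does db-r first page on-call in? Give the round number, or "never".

Round 1 — app-a, cache-1, queue-1 page on-call (initial).
  db-r: +55+60 → 115 ≥ 30
  lb-1: +95+25 → 120 ≥ 110
  search-1: +80 → 80 ≥ 60
Round 2 — db-r, lb-1, search-1 page on-call.
  cache-2: +70 → 70 < 110
  edge-2: +20 → 20 < 100
No further pages.

2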